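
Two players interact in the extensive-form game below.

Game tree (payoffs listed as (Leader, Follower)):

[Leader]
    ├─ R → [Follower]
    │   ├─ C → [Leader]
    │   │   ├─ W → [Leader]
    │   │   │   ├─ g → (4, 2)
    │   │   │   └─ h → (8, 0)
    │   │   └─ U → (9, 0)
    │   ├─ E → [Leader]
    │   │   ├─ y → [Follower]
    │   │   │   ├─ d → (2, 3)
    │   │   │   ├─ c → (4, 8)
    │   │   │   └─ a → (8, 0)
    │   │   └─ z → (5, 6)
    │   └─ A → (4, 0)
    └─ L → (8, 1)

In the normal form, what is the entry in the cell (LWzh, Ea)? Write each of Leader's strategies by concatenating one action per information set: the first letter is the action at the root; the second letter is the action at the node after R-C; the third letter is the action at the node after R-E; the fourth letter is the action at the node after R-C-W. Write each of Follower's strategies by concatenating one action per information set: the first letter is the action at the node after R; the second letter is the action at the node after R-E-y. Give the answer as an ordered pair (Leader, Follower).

(8, 1)

Trace the play path from the root:
  Leader plays L
→ terminal payoff (8, 1).
(Leader's choice at the node after R-C is never reached on this path, so it doesn't affect the outcome.)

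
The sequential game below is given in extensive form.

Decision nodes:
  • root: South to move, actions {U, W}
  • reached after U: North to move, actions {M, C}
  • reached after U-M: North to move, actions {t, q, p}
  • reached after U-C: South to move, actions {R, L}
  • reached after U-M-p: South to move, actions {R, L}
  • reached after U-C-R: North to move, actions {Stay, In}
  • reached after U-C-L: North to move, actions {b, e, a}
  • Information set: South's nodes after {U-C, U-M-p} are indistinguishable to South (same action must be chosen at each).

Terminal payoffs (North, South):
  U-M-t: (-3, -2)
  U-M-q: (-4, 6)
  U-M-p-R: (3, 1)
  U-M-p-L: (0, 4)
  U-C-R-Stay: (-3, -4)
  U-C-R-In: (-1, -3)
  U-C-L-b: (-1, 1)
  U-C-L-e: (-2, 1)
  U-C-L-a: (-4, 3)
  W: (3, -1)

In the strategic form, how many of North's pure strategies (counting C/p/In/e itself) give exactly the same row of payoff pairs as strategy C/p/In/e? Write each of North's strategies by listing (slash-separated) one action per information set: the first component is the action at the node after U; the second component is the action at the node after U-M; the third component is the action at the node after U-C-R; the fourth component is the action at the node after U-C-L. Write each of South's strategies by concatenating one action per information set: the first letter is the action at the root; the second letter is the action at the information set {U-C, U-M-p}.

Row for C/p/In/e (columns UR, UL, WR, WL): (-1,-3) (-2,1) (3,-1) (3,-1).
Under C/p/In/e, North's choice at the node after U-M can never be reached regardless of what South does, so varying those choices leaves every outcome unchanged.
Holding the reachable choices fixed and varying the unreachable one freely already gives 3 equivalent strategies.
No other strategy reproduces this row, so those 3 are the full class: C/t/In/e, C/q/In/e, C/p/In/e.

3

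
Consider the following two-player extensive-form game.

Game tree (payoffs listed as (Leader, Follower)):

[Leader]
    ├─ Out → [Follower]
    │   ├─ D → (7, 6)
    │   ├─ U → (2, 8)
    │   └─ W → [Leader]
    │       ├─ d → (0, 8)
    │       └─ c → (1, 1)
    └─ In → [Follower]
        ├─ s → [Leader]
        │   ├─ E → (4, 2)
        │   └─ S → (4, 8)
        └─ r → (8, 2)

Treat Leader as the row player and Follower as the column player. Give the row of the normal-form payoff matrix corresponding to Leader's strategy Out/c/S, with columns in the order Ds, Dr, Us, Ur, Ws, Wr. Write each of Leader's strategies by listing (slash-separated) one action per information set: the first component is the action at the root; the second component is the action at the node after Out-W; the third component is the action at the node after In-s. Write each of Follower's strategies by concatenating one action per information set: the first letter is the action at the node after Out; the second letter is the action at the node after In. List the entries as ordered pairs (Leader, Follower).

(7,6) (7,6) (2,8) (2,8) (1,1) (1,1)

vs Ds: Leader plays Out → Follower plays D at [Out] → (7, 6)
vs Dr: Leader plays Out → Follower plays D at [Out] → (7, 6)
vs Us: Leader plays Out → Follower plays U at [Out] → (2, 8)
vs Ur: Leader plays Out → Follower plays U at [Out] → (2, 8)
vs Ws: Leader plays Out → Follower plays W at [Out] → Leader plays c at [Out-W] → (1, 1)
vs Wr: Leader plays Out → Follower plays W at [Out] → Leader plays c at [Out-W] → (1, 1)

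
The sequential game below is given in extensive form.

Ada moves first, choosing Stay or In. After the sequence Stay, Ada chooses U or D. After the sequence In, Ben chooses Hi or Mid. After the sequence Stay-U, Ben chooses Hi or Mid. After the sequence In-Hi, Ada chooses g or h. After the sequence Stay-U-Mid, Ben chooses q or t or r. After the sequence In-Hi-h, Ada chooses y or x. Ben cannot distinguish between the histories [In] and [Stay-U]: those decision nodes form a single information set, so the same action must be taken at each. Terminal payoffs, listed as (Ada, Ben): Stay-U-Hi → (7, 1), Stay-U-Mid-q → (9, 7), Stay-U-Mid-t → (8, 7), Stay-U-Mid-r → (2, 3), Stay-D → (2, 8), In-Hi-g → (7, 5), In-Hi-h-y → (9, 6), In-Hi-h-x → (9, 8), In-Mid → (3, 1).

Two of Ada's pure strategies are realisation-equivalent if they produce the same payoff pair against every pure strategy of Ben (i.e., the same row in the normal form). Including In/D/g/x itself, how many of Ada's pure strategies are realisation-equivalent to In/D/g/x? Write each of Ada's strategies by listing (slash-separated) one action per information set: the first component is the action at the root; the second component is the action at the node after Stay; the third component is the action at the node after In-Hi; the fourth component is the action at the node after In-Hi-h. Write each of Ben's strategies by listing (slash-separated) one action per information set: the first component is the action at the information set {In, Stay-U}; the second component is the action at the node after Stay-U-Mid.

Row for In/D/g/x (columns Hi/q, Hi/t, Hi/r, Mid/q, Mid/t, Mid/r): (7,5) (7,5) (7,5) (3,1) (3,1) (3,1).
Under In/D/g/x, Ada's choice at the node after Stay and at the node after In-Hi-h can never be reached regardless of what Ben does, so varying those choices leaves every outcome unchanged.
Holding the reachable choices fixed and varying the unreachable ones freely already gives 2 × 2 = 4 equivalent strategies.
No other strategy reproduces this row, so those 4 are the full class: In/U/g/y, In/U/g/x, In/D/g/y, In/D/g/x.

4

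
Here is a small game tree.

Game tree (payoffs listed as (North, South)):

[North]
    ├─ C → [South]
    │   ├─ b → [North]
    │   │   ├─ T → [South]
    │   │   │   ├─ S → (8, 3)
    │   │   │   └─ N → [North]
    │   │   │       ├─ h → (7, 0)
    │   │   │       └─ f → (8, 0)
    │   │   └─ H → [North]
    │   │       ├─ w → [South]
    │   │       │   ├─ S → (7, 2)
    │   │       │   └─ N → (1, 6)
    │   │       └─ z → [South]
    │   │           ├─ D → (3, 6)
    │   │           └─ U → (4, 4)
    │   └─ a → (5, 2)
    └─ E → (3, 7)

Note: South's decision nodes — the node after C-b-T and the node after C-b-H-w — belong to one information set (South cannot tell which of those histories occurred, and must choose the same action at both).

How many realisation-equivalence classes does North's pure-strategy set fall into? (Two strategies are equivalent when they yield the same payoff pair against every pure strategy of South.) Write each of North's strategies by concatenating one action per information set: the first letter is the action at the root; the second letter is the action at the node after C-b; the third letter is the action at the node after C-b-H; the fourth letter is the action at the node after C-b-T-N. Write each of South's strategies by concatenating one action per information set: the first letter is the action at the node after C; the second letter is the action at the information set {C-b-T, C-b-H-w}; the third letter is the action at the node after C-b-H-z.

North has 16 pure strategies: CTwh, CTwf, CTzh, CTzf, CHwh, CHwf, CHzh, CHzf, ETwh, ETwf, ETzh, ETzf, EHwh, EHwf, EHzh, EHzf. Columns: bSD, bSU, bND, bNU, aSD, aSU, aND, aNU.
{CTwh, CTzh} → row (8,3) (8,3) (7,0) (7,0) (5,2) (5,2) (5,2) (5,2)
{CTwf, CTzf} → row (8,3) (8,3) (8,0) (8,0) (5,2) (5,2) (5,2) (5,2)
{CHwh, CHwf} → row (7,2) (7,2) (1,6) (1,6) (5,2) (5,2) (5,2) (5,2)
{CHzh, CHzf} → row (3,6) (4,4) (3,6) (4,4) (5,2) (5,2) (5,2) (5,2)
{ETwh, ETwf, ETzh, ETzf, EHwh, EHwf, EHzh, EHzf} → row (3,7) (3,7) (3,7) (3,7) (3,7) (3,7) (3,7) (3,7)
That's 5 distinct rows out of 16 strategies.

5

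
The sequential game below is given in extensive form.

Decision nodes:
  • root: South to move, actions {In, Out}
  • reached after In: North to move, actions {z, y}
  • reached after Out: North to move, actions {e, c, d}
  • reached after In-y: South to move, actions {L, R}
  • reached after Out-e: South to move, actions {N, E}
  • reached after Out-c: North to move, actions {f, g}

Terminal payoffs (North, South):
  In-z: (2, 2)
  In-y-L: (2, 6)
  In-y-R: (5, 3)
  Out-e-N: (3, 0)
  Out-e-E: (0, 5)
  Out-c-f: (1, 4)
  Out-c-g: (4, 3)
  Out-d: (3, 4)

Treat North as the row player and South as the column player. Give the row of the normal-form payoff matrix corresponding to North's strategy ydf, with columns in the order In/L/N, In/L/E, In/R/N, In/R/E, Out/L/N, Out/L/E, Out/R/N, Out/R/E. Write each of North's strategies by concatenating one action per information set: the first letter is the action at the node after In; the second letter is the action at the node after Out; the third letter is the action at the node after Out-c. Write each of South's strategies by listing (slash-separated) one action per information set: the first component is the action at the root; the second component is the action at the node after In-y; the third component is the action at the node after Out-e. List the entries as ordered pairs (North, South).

(2,6) (2,6) (5,3) (5,3) (3,4) (3,4) (3,4) (3,4)

vs In/L/N: South plays In → North plays y at [In] → South plays L at [In-y] → (2, 6)
vs In/L/E: South plays In → North plays y at [In] → South plays L at [In-y] → (2, 6)
vs In/R/N: South plays In → North plays y at [In] → South plays R at [In-y] → (5, 3)
vs In/R/E: South plays In → North plays y at [In] → South plays R at [In-y] → (5, 3)
vs Out/L/N: South plays Out → North plays d at [Out] → (3, 4)
vs Out/L/E: South plays Out → North plays d at [Out] → (3, 4)
vs Out/R/N: South plays Out → North plays d at [Out] → (3, 4)
vs Out/R/E: South plays Out → North plays d at [Out] → (3, 4)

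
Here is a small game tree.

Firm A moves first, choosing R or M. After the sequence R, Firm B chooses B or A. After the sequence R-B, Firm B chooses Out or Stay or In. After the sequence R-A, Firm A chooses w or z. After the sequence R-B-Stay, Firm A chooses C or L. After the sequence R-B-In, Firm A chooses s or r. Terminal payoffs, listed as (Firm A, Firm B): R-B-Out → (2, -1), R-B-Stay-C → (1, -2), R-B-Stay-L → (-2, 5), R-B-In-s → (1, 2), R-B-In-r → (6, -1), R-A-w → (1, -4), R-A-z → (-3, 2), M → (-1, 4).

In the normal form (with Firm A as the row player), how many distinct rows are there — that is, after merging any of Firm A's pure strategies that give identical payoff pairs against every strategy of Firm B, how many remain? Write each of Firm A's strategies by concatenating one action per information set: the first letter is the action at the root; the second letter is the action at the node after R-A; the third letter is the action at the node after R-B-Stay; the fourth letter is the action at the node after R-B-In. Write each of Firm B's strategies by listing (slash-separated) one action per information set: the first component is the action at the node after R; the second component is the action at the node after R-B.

Firm A has 16 pure strategies: RwCs, RwCr, RwLs, RwLr, RzCs, RzCr, RzLs, RzLr, MwCs, MwCr, MwLs, MwLr, MzCs, MzCr, MzLs, MzLr. Columns: B/Out, B/Stay, B/In, A/Out, A/Stay, A/In.
{RwCs} → row (2,-1) (1,-2) (1,2) (1,-4) (1,-4) (1,-4)
{RwCr} → row (2,-1) (1,-2) (6,-1) (1,-4) (1,-4) (1,-4)
{RwLs} → row (2,-1) (-2,5) (1,2) (1,-4) (1,-4) (1,-4)
{RwLr} → row (2,-1) (-2,5) (6,-1) (1,-4) (1,-4) (1,-4)
{RzCs} → row (2,-1) (1,-2) (1,2) (-3,2) (-3,2) (-3,2)
{RzCr} → row (2,-1) (1,-2) (6,-1) (-3,2) (-3,2) (-3,2)
{RzLs} → row (2,-1) (-2,5) (1,2) (-3,2) (-3,2) (-3,2)
{RzLr} → row (2,-1) (-2,5) (6,-1) (-3,2) (-3,2) (-3,2)
{MwCs, MwCr, MwLs, MwLr, MzCs, MzCr, MzLs, MzLr} → row (-1,4) (-1,4) (-1,4) (-1,4) (-1,4) (-1,4)
That's 9 distinct rows out of 16 strategies.

9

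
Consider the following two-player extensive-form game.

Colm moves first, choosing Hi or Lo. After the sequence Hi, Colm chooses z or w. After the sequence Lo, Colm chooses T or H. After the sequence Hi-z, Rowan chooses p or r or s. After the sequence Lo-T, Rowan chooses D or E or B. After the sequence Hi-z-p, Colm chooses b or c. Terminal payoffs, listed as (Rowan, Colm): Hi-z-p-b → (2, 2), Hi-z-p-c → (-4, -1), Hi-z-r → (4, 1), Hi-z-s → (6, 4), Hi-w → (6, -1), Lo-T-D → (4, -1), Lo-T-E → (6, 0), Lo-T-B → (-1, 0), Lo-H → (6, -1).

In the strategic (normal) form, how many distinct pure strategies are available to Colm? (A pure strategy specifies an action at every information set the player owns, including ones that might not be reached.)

Colm owns the root with actions {Hi, Lo} — two choices.
Colm owns the node after Hi with actions {z, w} — two choices.
Colm owns the node after Lo with actions {T, H} — two choices.
Colm owns the node after Hi-z-p with actions {b, c} — two choices.
A pure strategy fixes one action at each information set independently, so the count is the product 2 × 2 × 2 × 2 = 16.
(For reference, Rowan has 9 pure strategies, giving a 16×9 normal-form matrix.)

16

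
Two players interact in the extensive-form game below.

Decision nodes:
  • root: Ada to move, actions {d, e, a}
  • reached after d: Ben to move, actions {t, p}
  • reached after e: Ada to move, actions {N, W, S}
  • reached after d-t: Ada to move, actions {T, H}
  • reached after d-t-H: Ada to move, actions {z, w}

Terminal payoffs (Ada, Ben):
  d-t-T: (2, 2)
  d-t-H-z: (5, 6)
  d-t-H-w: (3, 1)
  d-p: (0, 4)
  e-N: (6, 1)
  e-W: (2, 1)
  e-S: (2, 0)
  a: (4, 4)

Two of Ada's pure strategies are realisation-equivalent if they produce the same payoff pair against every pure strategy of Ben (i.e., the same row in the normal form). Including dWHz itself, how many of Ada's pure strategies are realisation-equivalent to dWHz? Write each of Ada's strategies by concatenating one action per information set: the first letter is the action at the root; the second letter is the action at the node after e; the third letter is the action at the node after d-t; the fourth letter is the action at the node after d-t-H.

3

Row for dWHz (columns t, p): (5,6) (0,4).
Under dWHz, Ada's choice at the node after e can never be reached regardless of what Ben does, so varying those choices leaves every outcome unchanged.
Holding the reachable choices fixed and varying the unreachable one freely already gives 3 equivalent strategies.
No other strategy reproduces this row, so those 3 are the full class: dNHz, dWHz, dSHz.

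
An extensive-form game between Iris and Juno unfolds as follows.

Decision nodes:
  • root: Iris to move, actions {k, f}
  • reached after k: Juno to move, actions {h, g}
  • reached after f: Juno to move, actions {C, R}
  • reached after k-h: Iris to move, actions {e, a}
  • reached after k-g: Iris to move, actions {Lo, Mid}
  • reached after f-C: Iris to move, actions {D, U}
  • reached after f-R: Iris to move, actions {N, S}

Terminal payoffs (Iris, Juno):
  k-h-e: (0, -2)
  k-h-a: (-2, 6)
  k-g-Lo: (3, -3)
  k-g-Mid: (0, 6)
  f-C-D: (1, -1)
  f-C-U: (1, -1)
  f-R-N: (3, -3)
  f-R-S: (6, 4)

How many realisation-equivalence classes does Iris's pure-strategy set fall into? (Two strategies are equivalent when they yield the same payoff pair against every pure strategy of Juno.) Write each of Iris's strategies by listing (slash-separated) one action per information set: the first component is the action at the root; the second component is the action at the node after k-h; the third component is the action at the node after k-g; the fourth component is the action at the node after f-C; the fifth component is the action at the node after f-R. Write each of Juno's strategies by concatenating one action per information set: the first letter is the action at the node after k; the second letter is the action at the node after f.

6

Iris has 32 pure strategies: k/e/Lo/D/N, k/e/Lo/D/S, k/e/Lo/U/N, k/e/Lo/U/S, k/e/Mid/D/N, k/e/Mid/D/S, k/e/Mid/U/N, k/e/Mid/U/S, k/a/Lo/D/N, k/a/Lo/D/S, k/a/Lo/U/N, k/a/Lo/U/S, k/a/Mid/D/N, k/a/Mid/D/S, k/a/Mid/U/N, k/a/Mid/U/S, f/e/Lo/D/N, f/e/Lo/D/S, f/e/Lo/U/N, f/e/Lo/U/S, f/e/Mid/D/N, f/e/Mid/D/S, f/e/Mid/U/N, f/e/Mid/U/S, f/a/Lo/D/N, f/a/Lo/D/S, f/a/Lo/U/N, f/a/Lo/U/S, f/a/Mid/D/N, f/a/Mid/D/S, f/a/Mid/U/N, f/a/Mid/U/S. Columns: hC, hR, gC, gR.
{k/e/Lo/D/N, k/e/Lo/D/S, k/e/Lo/U/N, k/e/Lo/U/S} → row (0,-2) (0,-2) (3,-3) (3,-3)
{k/e/Mid/D/N, k/e/Mid/D/S, k/e/Mid/U/N, k/e/Mid/U/S} → row (0,-2) (0,-2) (0,6) (0,6)
{k/a/Lo/D/N, k/a/Lo/D/S, k/a/Lo/U/N, k/a/Lo/U/S} → row (-2,6) (-2,6) (3,-3) (3,-3)
{k/a/Mid/D/N, k/a/Mid/D/S, k/a/Mid/U/N, k/a/Mid/U/S} → row (-2,6) (-2,6) (0,6) (0,6)
{f/e/Lo/D/N, f/e/Lo/U/N, f/e/Mid/D/N, f/e/Mid/U/N, f/a/Lo/D/N, f/a/Lo/U/N, f/a/Mid/D/N, f/a/Mid/U/N} → row (1,-1) (3,-3) (1,-1) (3,-3)
{f/e/Lo/D/S, f/e/Lo/U/S, f/e/Mid/D/S, f/e/Mid/U/S, f/a/Lo/D/S, f/a/Lo/U/S, f/a/Mid/D/S, f/a/Mid/U/S} → row (1,-1) (6,4) (1,-1) (6,4)
That's 6 distinct rows out of 32 strategies.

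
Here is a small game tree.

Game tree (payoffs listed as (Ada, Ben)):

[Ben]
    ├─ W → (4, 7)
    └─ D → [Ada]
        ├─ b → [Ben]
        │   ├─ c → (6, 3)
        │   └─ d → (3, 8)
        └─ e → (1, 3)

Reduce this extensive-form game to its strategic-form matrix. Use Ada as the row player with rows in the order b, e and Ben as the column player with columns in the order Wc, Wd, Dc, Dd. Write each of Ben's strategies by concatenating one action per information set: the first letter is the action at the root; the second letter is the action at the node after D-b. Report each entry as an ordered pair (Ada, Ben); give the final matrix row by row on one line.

b: (4,7) (4,7) (6,3) (3,8) | e: (4,7) (4,7) (1,3) (1,3)

           Wc       Wd       Dc       Dd
   b    (4,7)    (4,7)    (6,3)    (3,8)
   e    (4,7)    (4,7)    (1,3)    (1,3)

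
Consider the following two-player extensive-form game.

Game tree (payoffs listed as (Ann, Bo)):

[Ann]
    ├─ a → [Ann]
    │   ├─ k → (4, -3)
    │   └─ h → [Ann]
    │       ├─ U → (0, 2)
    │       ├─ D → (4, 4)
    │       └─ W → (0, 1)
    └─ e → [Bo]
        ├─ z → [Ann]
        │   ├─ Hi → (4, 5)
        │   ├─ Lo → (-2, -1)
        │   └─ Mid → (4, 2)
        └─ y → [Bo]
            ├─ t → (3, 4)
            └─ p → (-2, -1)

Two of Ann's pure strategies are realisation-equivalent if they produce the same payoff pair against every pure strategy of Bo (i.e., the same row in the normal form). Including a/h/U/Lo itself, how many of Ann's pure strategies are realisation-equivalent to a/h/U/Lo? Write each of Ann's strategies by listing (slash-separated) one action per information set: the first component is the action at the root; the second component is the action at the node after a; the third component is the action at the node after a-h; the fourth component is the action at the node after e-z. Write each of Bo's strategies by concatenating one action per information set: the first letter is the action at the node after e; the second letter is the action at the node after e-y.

Row for a/h/U/Lo (columns zt, zp, yt, yp): (0,2) (0,2) (0,2) (0,2).
Under a/h/U/Lo, Ann's choice at the node after e-z can never be reached regardless of what Bo does, so varying those choices leaves every outcome unchanged.
Holding the reachable choices fixed and varying the unreachable one freely already gives 3 equivalent strategies.
No other strategy reproduces this row, so those 3 are the full class: a/h/U/Hi, a/h/U/Lo, a/h/U/Mid.

3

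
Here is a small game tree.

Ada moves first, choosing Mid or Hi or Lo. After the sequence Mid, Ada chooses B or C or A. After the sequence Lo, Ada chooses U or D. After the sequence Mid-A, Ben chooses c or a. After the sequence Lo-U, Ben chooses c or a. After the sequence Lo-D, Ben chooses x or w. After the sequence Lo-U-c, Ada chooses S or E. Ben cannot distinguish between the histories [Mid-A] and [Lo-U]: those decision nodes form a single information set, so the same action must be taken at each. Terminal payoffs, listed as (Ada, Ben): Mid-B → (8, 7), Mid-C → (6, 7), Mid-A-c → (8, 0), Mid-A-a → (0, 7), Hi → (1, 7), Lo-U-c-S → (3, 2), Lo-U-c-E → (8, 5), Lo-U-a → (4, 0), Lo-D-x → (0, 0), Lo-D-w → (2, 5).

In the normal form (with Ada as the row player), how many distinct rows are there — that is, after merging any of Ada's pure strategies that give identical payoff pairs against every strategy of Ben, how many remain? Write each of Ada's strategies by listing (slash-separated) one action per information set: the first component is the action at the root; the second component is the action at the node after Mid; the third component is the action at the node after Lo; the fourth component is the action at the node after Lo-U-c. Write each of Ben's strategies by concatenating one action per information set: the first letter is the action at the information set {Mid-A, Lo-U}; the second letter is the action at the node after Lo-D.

Ada has 36 pure strategies: Mid/B/U/S, Mid/B/U/E, Mid/B/D/S, Mid/B/D/E, Mid/C/U/S, Mid/C/U/E, Mid/C/D/S, Mid/C/D/E, Mid/A/U/S, Mid/A/U/E, Mid/A/D/S, Mid/A/D/E, Hi/B/U/S, Hi/B/U/E, Hi/B/D/S, Hi/B/D/E, Hi/C/U/S, Hi/C/U/E, Hi/C/D/S, Hi/C/D/E, Hi/A/U/S, Hi/A/U/E, Hi/A/D/S, Hi/A/D/E, Lo/B/U/S, Lo/B/U/E, Lo/B/D/S, Lo/B/D/E, Lo/C/U/S, Lo/C/U/E, Lo/C/D/S, Lo/C/D/E, Lo/A/U/S, Lo/A/U/E, Lo/A/D/S, Lo/A/D/E. Columns: cx, cw, ax, aw.
{Mid/B/U/S, Mid/B/U/E, Mid/B/D/S, Mid/B/D/E} → row (8,7) (8,7) (8,7) (8,7)
{Mid/C/U/S, Mid/C/U/E, Mid/C/D/S, Mid/C/D/E} → row (6,7) (6,7) (6,7) (6,7)
{Mid/A/U/S, Mid/A/U/E, Mid/A/D/S, Mid/A/D/E} → row (8,0) (8,0) (0,7) (0,7)
{Hi/B/U/S, Hi/B/U/E, Hi/B/D/S, Hi/B/D/E, Hi/C/U/S, Hi/C/U/E, Hi/C/D/S, Hi/C/D/E, Hi/A/U/S, Hi/A/U/E, Hi/A/D/S, Hi/A/D/E} → row (1,7) (1,7) (1,7) (1,7)
{Lo/B/U/S, Lo/C/U/S, Lo/A/U/S} → row (3,2) (3,2) (4,0) (4,0)
{Lo/B/U/E, Lo/C/U/E, Lo/A/U/E} → row (8,5) (8,5) (4,0) (4,0)
{Lo/B/D/S, Lo/B/D/E, Lo/C/D/S, Lo/C/D/E, Lo/A/D/S, Lo/A/D/E} → row (0,0) (2,5) (0,0) (2,5)
That's 7 distinct rows out of 36 strategies.

7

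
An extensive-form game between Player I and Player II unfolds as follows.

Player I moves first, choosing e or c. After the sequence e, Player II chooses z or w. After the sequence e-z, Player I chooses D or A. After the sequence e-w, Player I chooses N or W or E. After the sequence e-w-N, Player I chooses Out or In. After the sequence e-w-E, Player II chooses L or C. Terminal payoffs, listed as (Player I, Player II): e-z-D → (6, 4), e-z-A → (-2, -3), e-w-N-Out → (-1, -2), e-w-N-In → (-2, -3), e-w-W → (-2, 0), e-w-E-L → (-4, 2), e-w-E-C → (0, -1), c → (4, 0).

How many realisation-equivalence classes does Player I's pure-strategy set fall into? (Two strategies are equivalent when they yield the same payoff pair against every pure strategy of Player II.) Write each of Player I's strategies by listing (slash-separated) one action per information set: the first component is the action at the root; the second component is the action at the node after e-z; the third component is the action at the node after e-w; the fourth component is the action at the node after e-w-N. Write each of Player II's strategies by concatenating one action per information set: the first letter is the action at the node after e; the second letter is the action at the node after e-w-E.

Player I has 24 pure strategies: e/D/N/Out, e/D/N/In, e/D/W/Out, e/D/W/In, e/D/E/Out, e/D/E/In, e/A/N/Out, e/A/N/In, e/A/W/Out, e/A/W/In, e/A/E/Out, e/A/E/In, c/D/N/Out, c/D/N/In, c/D/W/Out, c/D/W/In, c/D/E/Out, c/D/E/In, c/A/N/Out, c/A/N/In, c/A/W/Out, c/A/W/In, c/A/E/Out, c/A/E/In. Columns: zL, zC, wL, wC.
{e/D/N/Out} → row (6,4) (6,4) (-1,-2) (-1,-2)
{e/D/N/In} → row (6,4) (6,4) (-2,-3) (-2,-3)
{e/D/W/Out, e/D/W/In} → row (6,4) (6,4) (-2,0) (-2,0)
{e/D/E/Out, e/D/E/In} → row (6,4) (6,4) (-4,2) (0,-1)
{e/A/N/Out} → row (-2,-3) (-2,-3) (-1,-2) (-1,-2)
{e/A/N/In} → row (-2,-3) (-2,-3) (-2,-3) (-2,-3)
{e/A/W/Out, e/A/W/In} → row (-2,-3) (-2,-3) (-2,0) (-2,0)
{e/A/E/Out, e/A/E/In} → row (-2,-3) (-2,-3) (-4,2) (0,-1)
{c/D/N/Out, c/D/N/In, c/D/W/Out, c/D/W/In, c/D/E/Out, c/D/E/In, c/A/N/Out, c/A/N/In, c/A/W/Out, c/A/W/In, c/A/E/Out, c/A/E/In} → row (4,0) (4,0) (4,0) (4,0)
That's 9 distinct rows out of 24 strategies.

9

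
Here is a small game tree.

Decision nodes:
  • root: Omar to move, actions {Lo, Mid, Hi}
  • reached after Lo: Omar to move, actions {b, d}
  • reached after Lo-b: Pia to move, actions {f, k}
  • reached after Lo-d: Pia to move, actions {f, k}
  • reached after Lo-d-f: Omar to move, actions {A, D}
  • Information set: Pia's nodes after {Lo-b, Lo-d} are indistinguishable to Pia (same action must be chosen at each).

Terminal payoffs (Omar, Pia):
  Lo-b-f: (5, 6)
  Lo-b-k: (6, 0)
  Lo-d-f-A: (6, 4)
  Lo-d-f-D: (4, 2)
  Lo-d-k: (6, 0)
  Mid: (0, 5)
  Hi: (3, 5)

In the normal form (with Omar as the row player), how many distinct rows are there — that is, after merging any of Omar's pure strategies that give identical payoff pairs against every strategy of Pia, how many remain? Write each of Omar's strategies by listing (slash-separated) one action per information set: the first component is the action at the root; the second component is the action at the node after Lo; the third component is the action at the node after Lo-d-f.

5

Omar has 12 pure strategies: Lo/b/A, Lo/b/D, Lo/d/A, Lo/d/D, Mid/b/A, Mid/b/D, Mid/d/A, Mid/d/D, Hi/b/A, Hi/b/D, Hi/d/A, Hi/d/D. Columns: f, k.
{Lo/b/A, Lo/b/D} → row (5,6) (6,0)
{Lo/d/A} → row (6,4) (6,0)
{Lo/d/D} → row (4,2) (6,0)
{Mid/b/A, Mid/b/D, Mid/d/A, Mid/d/D} → row (0,5) (0,5)
{Hi/b/A, Hi/b/D, Hi/d/A, Hi/d/D} → row (3,5) (3,5)
That's 5 distinct rows out of 12 strategies.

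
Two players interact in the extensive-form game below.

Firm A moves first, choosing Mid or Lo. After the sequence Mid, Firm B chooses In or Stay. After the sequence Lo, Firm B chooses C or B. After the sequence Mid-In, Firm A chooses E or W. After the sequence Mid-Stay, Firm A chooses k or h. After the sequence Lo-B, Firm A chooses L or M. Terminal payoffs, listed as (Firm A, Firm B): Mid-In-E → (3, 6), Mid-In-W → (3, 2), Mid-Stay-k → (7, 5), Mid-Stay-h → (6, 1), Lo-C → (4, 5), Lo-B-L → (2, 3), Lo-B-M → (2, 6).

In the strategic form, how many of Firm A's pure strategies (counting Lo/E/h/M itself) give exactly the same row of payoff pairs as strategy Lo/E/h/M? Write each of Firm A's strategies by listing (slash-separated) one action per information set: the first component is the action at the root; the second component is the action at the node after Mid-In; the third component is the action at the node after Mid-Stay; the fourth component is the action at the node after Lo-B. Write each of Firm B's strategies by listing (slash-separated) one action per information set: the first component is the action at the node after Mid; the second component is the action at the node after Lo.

Row for Lo/E/h/M (columns In/C, In/B, Stay/C, Stay/B): (4,5) (2,6) (4,5) (2,6).
Under Lo/E/h/M, Firm A's choice at the node after Mid-In and at the node after Mid-Stay can never be reached regardless of what Firm B does, so varying those choices leaves every outcome unchanged.
Holding the reachable choices fixed and varying the unreachable ones freely already gives 2 × 2 = 4 equivalent strategies.
No other strategy reproduces this row, so those 4 are the full class: Lo/E/k/M, Lo/E/h/M, Lo/W/k/M, Lo/W/h/M.

4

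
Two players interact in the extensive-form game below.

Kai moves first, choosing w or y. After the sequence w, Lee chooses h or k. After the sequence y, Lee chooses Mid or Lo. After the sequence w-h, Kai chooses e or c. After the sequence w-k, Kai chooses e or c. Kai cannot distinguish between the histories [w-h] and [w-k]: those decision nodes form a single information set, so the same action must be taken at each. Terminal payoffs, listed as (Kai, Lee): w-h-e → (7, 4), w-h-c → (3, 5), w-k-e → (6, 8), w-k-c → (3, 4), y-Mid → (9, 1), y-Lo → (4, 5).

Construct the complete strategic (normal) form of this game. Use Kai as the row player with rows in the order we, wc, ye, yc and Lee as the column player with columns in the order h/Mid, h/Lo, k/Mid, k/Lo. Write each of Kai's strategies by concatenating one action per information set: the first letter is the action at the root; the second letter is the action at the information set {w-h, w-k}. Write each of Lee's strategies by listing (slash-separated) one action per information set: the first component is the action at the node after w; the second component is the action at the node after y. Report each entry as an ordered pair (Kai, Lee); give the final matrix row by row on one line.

we: (7,4) (7,4) (6,8) (6,8) | wc: (3,5) (3,5) (3,4) (3,4) | ye: (9,1) (4,5) (9,1) (4,5) | yc: (9,1) (4,5) (9,1) (4,5)

Row we: h/Mid→(7,4), h/Lo→(7,4), k/Mid→(6,8), k/Lo→(6,8)
Row wc: h/Mid→(3,5), h/Lo→(3,5), k/Mid→(3,4), k/Lo→(3,4)
Row ye: h/Mid→(9,1), h/Lo→(4,5), k/Mid→(9,1), k/Lo→(4,5)
Row yc: h/Mid→(9,1), h/Lo→(4,5), k/Mid→(9,1), k/Lo→(4,5)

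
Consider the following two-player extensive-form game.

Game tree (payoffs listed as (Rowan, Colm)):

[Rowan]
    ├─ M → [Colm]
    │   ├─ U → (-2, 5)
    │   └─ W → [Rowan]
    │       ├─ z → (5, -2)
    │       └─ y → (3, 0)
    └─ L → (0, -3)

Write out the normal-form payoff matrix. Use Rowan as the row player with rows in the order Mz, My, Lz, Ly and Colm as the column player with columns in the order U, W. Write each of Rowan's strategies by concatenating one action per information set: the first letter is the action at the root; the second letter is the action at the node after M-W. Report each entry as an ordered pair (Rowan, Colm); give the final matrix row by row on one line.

Mz: (-2,5) (5,-2) | My: (-2,5) (3,0) | Lz: (0,-3) (0,-3) | Ly: (0,-3) (0,-3)

            U        W
  Mz   (-2,5)   (5,-2)
  My   (-2,5)    (3,0)
  Lz   (0,-3)   (0,-3)
  Ly   (0,-3)   (0,-3)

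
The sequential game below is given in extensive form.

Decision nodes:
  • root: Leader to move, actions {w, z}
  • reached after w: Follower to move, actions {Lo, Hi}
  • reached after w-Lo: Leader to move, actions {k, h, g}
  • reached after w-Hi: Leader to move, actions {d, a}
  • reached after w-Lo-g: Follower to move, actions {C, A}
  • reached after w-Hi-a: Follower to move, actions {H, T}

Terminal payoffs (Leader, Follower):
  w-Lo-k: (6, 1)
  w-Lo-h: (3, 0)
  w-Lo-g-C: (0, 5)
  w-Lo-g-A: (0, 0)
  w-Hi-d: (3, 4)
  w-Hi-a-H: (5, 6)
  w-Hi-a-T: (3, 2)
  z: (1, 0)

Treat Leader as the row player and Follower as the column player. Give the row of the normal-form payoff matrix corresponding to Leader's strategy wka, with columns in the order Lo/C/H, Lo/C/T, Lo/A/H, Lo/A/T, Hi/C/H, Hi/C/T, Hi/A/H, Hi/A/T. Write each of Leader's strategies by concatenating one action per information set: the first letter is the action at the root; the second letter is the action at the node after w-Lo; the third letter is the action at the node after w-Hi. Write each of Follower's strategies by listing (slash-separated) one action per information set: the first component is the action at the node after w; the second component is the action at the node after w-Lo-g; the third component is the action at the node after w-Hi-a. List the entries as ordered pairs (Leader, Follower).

(6,1) (6,1) (6,1) (6,1) (5,6) (3,2) (5,6) (3,2)

vs Lo/C/H: Leader plays w → Follower plays Lo at [w] → Leader plays k at [w-Lo] → (6, 1)
vs Lo/C/T: Leader plays w → Follower plays Lo at [w] → Leader plays k at [w-Lo] → (6, 1)
vs Lo/A/H: Leader plays w → Follower plays Lo at [w] → Leader plays k at [w-Lo] → (6, 1)
vs Lo/A/T: Leader plays w → Follower plays Lo at [w] → Leader plays k at [w-Lo] → (6, 1)
vs Hi/C/H: Leader plays w → Follower plays Hi at [w] → Leader plays a at [w-Hi] → Follower plays H at [w-Hi-a] → (5, 6)
vs Hi/C/T: Leader plays w → Follower plays Hi at [w] → Leader plays a at [w-Hi] → Follower plays T at [w-Hi-a] → (3, 2)
vs Hi/A/H: Leader plays w → Follower plays Hi at [w] → Leader plays a at [w-Hi] → Follower plays H at [w-Hi-a] → (5, 6)
vs Hi/A/T: Leader plays w → Follower plays Hi at [w] → Leader plays a at [w-Hi] → Follower plays T at [w-Hi-a] → (3, 2)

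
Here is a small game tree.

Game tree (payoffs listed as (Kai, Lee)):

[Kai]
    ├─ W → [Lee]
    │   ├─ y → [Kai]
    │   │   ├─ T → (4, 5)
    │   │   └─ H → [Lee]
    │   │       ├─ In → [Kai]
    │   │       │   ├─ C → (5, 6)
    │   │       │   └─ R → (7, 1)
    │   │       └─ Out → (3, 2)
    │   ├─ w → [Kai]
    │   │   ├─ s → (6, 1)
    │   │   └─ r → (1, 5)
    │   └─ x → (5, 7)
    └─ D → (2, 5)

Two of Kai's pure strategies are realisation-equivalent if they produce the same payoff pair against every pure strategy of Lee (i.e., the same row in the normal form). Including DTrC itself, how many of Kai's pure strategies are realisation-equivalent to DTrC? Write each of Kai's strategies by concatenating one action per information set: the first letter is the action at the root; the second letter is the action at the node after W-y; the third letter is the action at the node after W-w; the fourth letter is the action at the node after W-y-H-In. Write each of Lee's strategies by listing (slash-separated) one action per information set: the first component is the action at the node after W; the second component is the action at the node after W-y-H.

Row for DTrC (columns y/In, y/Out, w/In, w/Out, x/In, x/Out): (2,5) (2,5) (2,5) (2,5) (2,5) (2,5).
Under DTrC, Kai's choice at the node after W-y and at the node after W-w and at the node after W-y-H-In can never be reached regardless of what Lee does, so varying those choices leaves every outcome unchanged.
Holding the reachable choices fixed and varying the unreachable ones freely already gives 2 × 2 × 2 = 8 equivalent strategies.
No other strategy reproduces this row, so those 8 are the full class: DTsC, DTsR, DTrC, DTrR, DHsC, DHsR, DHrC, DHrR.

8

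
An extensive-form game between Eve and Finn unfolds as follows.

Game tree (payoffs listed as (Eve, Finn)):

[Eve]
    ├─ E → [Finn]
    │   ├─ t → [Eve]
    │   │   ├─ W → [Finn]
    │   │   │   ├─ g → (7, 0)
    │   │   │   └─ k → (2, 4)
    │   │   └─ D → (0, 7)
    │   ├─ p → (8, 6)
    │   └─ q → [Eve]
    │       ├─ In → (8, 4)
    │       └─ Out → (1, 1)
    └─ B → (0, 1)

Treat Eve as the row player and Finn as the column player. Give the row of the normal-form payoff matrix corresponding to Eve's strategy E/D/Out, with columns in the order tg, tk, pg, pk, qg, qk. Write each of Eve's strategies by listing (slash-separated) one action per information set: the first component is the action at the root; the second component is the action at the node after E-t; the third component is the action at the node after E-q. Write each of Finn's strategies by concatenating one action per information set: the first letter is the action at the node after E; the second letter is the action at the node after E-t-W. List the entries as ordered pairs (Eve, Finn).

vs tg: Eve plays E → Finn plays t at [E] → Eve plays D at [E-t] → (0, 7)
vs tk: Eve plays E → Finn plays t at [E] → Eve plays D at [E-t] → (0, 7)
vs pg: Eve plays E → Finn plays p at [E] → (8, 6)
vs pk: Eve plays E → Finn plays p at [E] → (8, 6)
vs qg: Eve plays E → Finn plays q at [E] → Eve plays Out at [E-q] → (1, 1)
vs qk: Eve plays E → Finn plays q at [E] → Eve plays Out at [E-q] → (1, 1)

(0,7) (0,7) (8,6) (8,6) (1,1) (1,1)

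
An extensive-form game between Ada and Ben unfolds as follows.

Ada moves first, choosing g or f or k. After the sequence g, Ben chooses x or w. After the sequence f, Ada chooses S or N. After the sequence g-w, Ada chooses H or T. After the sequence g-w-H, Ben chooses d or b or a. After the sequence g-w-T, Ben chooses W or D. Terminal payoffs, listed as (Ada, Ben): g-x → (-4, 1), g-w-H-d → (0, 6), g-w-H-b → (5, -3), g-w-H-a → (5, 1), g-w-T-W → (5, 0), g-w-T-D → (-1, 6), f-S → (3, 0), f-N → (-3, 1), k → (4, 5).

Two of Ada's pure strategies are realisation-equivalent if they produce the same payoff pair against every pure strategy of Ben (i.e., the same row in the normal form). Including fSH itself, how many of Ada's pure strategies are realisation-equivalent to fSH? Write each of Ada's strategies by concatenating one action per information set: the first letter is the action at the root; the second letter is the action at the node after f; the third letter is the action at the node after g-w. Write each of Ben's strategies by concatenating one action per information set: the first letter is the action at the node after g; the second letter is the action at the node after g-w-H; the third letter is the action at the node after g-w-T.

2

Row for fSH (columns xdW, xdD, xbW, xbD, xaW, xaD, wdW, wdD, wbW, wbD, waW, waD): (3,0) (3,0) (3,0) (3,0) (3,0) (3,0) (3,0) (3,0) (3,0) (3,0) (3,0) (3,0).
Under fSH, Ada's choice at the node after g-w can never be reached regardless of what Ben does, so varying those choices leaves every outcome unchanged.
Holding the reachable choices fixed and varying the unreachable one freely already gives 2 equivalent strategies.
No other strategy reproduces this row, so those 2 are the full class: fSH, fST.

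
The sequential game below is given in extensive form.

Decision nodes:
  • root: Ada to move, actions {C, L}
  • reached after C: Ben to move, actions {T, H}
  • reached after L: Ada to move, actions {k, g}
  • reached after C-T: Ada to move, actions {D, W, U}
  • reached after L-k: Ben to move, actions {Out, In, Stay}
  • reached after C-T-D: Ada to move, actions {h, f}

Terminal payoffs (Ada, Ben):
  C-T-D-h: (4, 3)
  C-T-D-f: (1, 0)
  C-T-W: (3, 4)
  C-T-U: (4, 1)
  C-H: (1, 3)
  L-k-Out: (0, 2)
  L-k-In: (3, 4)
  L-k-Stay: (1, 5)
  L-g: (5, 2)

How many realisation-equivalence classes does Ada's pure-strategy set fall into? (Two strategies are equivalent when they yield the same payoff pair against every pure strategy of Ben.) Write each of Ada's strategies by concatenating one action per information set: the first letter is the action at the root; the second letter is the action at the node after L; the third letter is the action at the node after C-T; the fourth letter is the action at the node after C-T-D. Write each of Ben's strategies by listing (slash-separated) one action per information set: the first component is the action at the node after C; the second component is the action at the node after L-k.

Ada has 24 pure strategies: CkDh, CkDf, CkWh, CkWf, CkUh, CkUf, CgDh, CgDf, CgWh, CgWf, CgUh, CgUf, LkDh, LkDf, LkWh, LkWf, LkUh, LkUf, LgDh, LgDf, LgWh, LgWf, LgUh, LgUf. Columns: T/Out, T/In, T/Stay, H/Out, H/In, H/Stay.
{CkDh, CgDh} → row (4,3) (4,3) (4,3) (1,3) (1,3) (1,3)
{CkDf, CgDf} → row (1,0) (1,0) (1,0) (1,3) (1,3) (1,3)
{CkWh, CkWf, CgWh, CgWf} → row (3,4) (3,4) (3,4) (1,3) (1,3) (1,3)
{CkUh, CkUf, CgUh, CgUf} → row (4,1) (4,1) (4,1) (1,3) (1,3) (1,3)
{LkDh, LkDf, LkWh, LkWf, LkUh, LkUf} → row (0,2) (3,4) (1,5) (0,2) (3,4) (1,5)
{LgDh, LgDf, LgWh, LgWf, LgUh, LgUf} → row (5,2) (5,2) (5,2) (5,2) (5,2) (5,2)
That's 6 distinct rows out of 24 strategies.

6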